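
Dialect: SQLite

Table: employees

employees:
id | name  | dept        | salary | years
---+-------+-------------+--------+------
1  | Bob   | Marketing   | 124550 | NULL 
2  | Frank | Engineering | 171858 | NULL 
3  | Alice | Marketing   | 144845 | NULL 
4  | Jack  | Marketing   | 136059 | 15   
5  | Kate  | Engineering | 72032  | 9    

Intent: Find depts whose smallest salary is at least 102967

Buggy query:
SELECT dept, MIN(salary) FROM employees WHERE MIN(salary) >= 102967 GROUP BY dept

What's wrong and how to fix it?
Bug: MIN() in WHERE is a misuse of aggregate

Fix: Use HAVING for the per-group MIN condition

Corrected query:
SELECT dept, MIN(salary) FROM employees GROUP BY dept HAVING MIN(salary) >= 102967

Result:
dept      | MIN(salary)
----------+------------
Marketing | 124550     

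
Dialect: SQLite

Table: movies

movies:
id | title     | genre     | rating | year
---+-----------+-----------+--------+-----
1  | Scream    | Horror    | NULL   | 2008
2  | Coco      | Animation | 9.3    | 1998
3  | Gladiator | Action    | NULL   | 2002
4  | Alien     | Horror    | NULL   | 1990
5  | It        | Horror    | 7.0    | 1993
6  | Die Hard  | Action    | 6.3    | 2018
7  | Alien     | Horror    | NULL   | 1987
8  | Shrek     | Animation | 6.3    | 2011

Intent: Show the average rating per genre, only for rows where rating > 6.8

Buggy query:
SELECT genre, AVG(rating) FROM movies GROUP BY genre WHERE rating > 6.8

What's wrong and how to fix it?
Bug: WHERE cannot follow GROUP BY

Fix: Move the WHERE clause before GROUP BY

Corrected query:
SELECT genre, AVG(rating) FROM movies WHERE rating > 6.8 GROUP BY genre

Result:
genre     | AVG(rating)
----------+------------
Animation | 9.3        
Horror    | 7          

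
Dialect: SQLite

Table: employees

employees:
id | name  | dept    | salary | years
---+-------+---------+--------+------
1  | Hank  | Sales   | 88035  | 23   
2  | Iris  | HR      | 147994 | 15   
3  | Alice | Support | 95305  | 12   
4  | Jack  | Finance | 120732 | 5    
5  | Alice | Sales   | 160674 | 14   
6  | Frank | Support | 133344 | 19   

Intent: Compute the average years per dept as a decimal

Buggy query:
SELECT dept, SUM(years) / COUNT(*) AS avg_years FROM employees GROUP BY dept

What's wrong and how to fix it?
Bug: Both operands are integers, so '/' performs integer division and truncates

Fix: Cast one side to REAL so the division keeps the fractional part

Corrected query:
SELECT dept, SUM(years) * 1.0 / COUNT(*) AS avg_years FROM employees GROUP BY dept

Result:
dept    | avg_years
--------+----------
Finance | 5        
HR      | 15       
Sales   | 18.5     
Support | 15.5     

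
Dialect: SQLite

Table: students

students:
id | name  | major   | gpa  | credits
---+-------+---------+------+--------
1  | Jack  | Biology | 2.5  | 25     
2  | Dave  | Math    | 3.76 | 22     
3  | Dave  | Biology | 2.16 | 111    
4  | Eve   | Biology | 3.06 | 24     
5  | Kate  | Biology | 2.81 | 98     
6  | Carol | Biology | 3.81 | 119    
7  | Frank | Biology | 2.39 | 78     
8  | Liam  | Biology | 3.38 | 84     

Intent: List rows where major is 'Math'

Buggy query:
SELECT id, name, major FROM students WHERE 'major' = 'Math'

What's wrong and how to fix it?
Bug: 'major' in single quotes is a string literal, not the column; the comparison is literal-vs-literal and never true

Fix: Reference the column as major without single quotes

Corrected query:
SELECT id, name, major FROM students WHERE major = 'Math'

Result:
id | name | major
---+------+------
2  | Dave | Math 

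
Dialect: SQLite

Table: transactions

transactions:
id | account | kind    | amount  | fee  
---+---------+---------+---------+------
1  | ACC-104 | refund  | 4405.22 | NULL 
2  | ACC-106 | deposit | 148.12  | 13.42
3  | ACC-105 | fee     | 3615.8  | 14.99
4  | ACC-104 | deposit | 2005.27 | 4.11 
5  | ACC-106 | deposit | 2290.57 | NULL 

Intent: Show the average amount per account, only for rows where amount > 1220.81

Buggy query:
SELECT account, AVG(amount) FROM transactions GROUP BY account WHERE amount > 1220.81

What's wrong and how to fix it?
Bug: WHERE cannot follow GROUP BY

Fix: Move the WHERE clause before GROUP BY

Corrected query:
SELECT account, AVG(amount) FROM transactions WHERE amount > 1220.81 GROUP BY account

Result:
account | AVG(amount)
--------+------------
ACC-104 | 3205.245   
ACC-105 | 3615.8     
ACC-106 | 2290.57    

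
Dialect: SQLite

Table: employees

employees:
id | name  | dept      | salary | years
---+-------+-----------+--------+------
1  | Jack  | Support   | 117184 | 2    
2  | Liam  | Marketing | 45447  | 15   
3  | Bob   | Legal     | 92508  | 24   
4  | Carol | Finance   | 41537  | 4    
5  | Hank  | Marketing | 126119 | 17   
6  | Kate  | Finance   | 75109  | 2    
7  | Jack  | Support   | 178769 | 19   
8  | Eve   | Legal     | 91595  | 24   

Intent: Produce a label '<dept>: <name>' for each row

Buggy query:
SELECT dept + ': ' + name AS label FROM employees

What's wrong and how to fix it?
Bug: '+' is numeric addition; on text columns SQLite converts them to 0 instead of concatenating

Fix: Use the || operator for string concatenation

Corrected query:
SELECT dept || ': ' || name AS label FROM employees

Result:
label          
---------------
Support: Jack  
Marketing: Liam
Legal: Bob     
Finance: Carol 
Marketing: Hank
Finance: Kate  
Support: Jack  
Legal: Eve     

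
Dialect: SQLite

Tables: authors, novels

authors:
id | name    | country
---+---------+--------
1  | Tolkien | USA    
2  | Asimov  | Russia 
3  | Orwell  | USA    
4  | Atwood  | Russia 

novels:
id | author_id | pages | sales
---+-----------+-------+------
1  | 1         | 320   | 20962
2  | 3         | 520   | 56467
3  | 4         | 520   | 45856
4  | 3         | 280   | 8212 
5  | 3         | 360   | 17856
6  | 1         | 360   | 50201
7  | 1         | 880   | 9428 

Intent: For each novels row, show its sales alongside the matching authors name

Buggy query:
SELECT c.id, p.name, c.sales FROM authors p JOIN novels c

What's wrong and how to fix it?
Bug: JOIN with no ON clause produces a cartesian product; every novels row pairs with every authors row

Fix: Add ON c.author_id = p.id to the JOIN

Corrected query:
SELECT c.id, p.name, c.sales FROM authors p JOIN novels c ON c.author_id = p.id

Result:
id | name    | sales
---+---------+------
1  | Tolkien | 20962
2  | Orwell  | 56467
3  | Atwood  | 45856
4  | Orwell  | 8212 
5  | Orwell  | 17856
6  | Tolkien | 50201
7  | Tolkien | 9428 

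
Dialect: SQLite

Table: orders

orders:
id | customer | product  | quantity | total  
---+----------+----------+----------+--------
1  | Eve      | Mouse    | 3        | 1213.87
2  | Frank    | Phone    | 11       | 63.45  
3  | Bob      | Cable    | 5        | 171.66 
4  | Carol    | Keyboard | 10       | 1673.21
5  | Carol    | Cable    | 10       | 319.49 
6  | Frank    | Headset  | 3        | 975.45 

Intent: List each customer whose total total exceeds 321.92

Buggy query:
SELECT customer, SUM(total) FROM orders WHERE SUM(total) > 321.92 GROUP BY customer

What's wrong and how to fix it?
Bug: SUM(total) is an aggregate, but WHERE filters rows before aggregation

Fix: Use HAVING (which filters groups after aggregation) instead of WHERE

Corrected query:
SELECT customer, SUM(total) FROM orders GROUP BY customer HAVING SUM(total) > 321.92

Result:
customer | SUM(total)
---------+-----------
Carol    | 1992.7    
Eve      | 1213.87   
Frank    | 1038.9    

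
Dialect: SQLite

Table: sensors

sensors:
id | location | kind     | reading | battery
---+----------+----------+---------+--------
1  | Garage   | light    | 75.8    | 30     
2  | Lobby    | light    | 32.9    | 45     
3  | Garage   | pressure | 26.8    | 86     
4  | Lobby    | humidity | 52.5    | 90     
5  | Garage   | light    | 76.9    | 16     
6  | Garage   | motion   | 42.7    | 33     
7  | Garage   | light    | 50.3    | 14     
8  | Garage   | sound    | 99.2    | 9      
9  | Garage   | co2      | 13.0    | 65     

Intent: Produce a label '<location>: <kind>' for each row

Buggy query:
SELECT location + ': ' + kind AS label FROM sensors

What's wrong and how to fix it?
Bug: SQLite uses || for string concatenation; + coerces text to numbers (yielding 0)

Fix: Replace + with || to concatenate text

Corrected query:
SELECT location || ': ' || kind AS label FROM sensors

Result:
label           
----------------
Garage: light   
Lobby: light    
Garage: pressure
Lobby: humidity 
Garage: light   
Garage: motion  
Garage: light   
Garage: sound   
Garage: co2     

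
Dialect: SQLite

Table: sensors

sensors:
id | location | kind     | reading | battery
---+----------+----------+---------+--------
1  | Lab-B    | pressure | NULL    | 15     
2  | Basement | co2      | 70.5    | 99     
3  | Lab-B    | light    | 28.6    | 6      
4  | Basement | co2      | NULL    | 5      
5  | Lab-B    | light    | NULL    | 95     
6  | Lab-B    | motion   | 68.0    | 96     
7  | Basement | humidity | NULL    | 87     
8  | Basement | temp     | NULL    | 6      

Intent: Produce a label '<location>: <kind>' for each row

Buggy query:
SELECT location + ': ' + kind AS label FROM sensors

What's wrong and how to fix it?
Bug: '+' is numeric addition; on text columns SQLite converts them to 0 instead of concatenating

Fix: Use the || operator for string concatenation

Corrected query:
SELECT location || ': ' || kind AS label FROM sensors

Result:
label             
------------------
Lab-B: pressure   
Basement: co2     
Lab-B: light      
Basement: co2     
Lab-B: light      
Lab-B: motion     
Basement: humidity
Basement: temp    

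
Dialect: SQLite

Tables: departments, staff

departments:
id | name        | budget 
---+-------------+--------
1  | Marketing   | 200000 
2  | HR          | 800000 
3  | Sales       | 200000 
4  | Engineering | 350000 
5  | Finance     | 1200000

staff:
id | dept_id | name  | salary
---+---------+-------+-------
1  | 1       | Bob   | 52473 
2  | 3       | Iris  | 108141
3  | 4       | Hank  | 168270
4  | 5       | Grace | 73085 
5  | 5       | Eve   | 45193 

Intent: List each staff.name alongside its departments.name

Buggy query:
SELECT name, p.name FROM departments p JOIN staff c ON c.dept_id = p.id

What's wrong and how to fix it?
Bug: Both tables have a 'name' column; the unqualified reference is ambiguous

Fix: Prefix ambiguous columns with the table alias

Corrected query:
SELECT c.name, p.name FROM departments p JOIN staff c ON c.dept_id = p.id

Result:
name  | name       
------+------------
Bob   | Marketing  
Iris  | Sales      
Hank  | Engineering
Grace | Finance    
Eve   | Finance    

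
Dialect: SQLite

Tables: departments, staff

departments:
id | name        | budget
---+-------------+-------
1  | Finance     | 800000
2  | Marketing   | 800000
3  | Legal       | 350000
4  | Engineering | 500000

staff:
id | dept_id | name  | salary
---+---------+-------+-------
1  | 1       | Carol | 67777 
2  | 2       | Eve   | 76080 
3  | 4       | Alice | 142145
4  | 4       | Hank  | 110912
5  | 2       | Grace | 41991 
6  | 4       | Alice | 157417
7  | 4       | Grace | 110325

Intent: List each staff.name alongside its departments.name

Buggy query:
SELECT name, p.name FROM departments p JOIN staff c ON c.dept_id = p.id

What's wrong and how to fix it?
Bug: Both tables have a 'name' column; the unqualified reference is ambiguous

Fix: Prefix ambiguous columns with the table alias

Corrected query:
SELECT c.name, p.name FROM departments p JOIN staff c ON c.dept_id = p.id

Result:
name  | name       
------+------------
Carol | Finance    
Eve   | Marketing  
Alice | Engineering
Hank  | Engineering
Grace | Marketing  
Alice | Engineering
Grace | Engineering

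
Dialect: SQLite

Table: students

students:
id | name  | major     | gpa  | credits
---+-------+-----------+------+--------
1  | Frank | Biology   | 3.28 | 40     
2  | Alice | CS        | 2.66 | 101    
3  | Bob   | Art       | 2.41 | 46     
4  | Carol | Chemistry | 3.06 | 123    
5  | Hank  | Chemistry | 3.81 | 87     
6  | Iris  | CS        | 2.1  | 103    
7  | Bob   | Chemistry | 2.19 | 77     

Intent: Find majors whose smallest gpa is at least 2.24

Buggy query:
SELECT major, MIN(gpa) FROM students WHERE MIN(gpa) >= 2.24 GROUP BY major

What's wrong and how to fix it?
Bug: Aggregates like MIN are computed per group after WHERE runs

Fix: Use HAVING for the per-group MIN condition

Corrected query:
SELECT major, MIN(gpa) FROM students GROUP BY major HAVING MIN(gpa) >= 2.24

Result:
major   | MIN(gpa)
--------+---------
Art     | 2.41    
Biology | 3.28    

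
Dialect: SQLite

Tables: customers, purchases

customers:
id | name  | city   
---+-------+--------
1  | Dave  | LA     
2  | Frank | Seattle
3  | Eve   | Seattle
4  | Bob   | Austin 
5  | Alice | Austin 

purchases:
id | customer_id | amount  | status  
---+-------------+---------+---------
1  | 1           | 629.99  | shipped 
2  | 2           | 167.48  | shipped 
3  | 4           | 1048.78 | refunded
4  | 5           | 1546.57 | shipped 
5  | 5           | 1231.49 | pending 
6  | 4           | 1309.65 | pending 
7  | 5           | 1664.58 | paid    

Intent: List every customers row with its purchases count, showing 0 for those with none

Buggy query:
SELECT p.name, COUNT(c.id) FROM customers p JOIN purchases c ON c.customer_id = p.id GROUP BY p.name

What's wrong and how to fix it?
Bug: An inner join excludes parents with zero children

Fix: Use LEFT JOIN so parents without children still appear (COUNT(c.id) gives 0)

Corrected query:
SELECT p.name, COUNT(c.id) FROM customers p LEFT JOIN purchases c ON c.customer_id = p.id GROUP BY p.name

Result:
name  | COUNT(c.id)
------+------------
Alice | 3          
Bob   | 2          
Dave  | 1          
Eve   | 0          
Frank | 1          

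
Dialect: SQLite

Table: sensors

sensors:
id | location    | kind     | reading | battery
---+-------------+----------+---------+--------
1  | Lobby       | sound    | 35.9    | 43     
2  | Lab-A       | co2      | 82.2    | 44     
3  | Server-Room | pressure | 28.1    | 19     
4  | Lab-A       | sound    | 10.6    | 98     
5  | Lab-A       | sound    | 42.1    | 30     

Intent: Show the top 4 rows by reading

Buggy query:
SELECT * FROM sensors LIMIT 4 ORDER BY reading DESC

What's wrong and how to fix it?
Bug: LIMIT must come after ORDER BY

Fix: Sort with ORDER BY, then apply LIMIT

Corrected query:
SELECT * FROM sensors ORDER BY reading DESC LIMIT 4

Result:
id | location    | kind     | reading | battery
---+-------------+----------+---------+--------
2  | Lab-A       | co2      | 82.2    | 44     
5  | Lab-A       | sound    | 42.1    | 30     
1  | Lobby       | sound    | 35.9    | 43     
3  | Server-Room | pressure | 28.1    | 19     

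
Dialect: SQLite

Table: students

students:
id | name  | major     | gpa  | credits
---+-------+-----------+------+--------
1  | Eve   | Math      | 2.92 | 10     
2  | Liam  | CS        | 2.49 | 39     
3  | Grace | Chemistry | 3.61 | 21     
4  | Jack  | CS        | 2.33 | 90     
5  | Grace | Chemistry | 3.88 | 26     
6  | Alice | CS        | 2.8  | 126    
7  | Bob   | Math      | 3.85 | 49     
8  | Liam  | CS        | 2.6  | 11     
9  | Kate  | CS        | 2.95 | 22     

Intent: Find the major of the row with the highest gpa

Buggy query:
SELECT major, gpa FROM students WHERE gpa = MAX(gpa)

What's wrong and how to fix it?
Bug: WHERE is evaluated per row; an aggregate over the whole table isn't defined there

Fix: Wrap MAX in a scalar subquery so WHERE compares against a single value

Corrected query:
SELECT major, gpa FROM students WHERE gpa = (SELECT MAX(gpa) FROM students)

Result:
major     | gpa 
----------+-----
Chemistry | 3.88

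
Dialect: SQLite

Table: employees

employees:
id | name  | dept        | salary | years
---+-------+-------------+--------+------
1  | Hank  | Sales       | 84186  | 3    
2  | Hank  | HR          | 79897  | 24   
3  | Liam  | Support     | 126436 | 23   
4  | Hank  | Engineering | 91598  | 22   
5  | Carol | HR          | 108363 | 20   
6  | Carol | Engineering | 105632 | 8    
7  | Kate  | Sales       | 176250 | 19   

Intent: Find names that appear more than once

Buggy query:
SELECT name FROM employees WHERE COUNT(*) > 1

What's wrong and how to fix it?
Bug: COUNT(*) is an aggregate and cannot be used in WHERE

Fix: GROUP BY name, then filter groups with HAVING COUNT(*) > 1

Corrected query:
SELECT name FROM employees GROUP BY name HAVING COUNT(*) > 1

Result:
name 
-----
Carol
Hank 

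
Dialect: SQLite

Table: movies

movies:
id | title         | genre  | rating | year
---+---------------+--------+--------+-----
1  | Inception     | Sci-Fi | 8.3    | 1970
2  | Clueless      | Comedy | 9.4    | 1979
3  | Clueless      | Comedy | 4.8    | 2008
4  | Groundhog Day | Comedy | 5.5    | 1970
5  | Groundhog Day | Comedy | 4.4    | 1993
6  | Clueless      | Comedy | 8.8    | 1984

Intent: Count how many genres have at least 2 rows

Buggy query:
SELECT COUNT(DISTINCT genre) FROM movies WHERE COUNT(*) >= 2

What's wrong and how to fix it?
Bug: COUNT(*) cannot appear in WHERE; the per-group count doesn't exist yet

Fix: Group first with HAVING COUNT(*) >= 2, then COUNT the resulting groups

Corrected query:
SELECT COUNT(*) FROM (SELECT genre FROM movies GROUP BY genre HAVING COUNT(*) >= 2)

Result:
COUNT(*)
--------
1       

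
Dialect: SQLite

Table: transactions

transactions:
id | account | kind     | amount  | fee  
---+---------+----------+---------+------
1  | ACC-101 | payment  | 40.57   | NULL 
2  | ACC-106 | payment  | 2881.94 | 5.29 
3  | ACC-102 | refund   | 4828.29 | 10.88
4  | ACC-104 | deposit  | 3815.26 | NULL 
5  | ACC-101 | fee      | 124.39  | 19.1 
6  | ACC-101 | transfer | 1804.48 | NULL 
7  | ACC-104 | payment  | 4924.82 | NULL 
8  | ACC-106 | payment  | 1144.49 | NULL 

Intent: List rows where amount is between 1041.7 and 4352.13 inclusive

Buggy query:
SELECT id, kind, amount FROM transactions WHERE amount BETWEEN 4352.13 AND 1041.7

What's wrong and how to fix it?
Bug: The bounds are reversed; BETWEEN a AND b requires a <= b to match anything

Fix: Write BETWEEN 1041.7 AND 4352.13

Corrected query:
SELECT id, kind, amount FROM transactions WHERE amount BETWEEN 1041.7 AND 4352.13

Result:
id | kind     | amount 
---+----------+--------
2  | payment  | 2881.94
4  | deposit  | 3815.26
6  | transfer | 1804.48
8  | payment  | 1144.49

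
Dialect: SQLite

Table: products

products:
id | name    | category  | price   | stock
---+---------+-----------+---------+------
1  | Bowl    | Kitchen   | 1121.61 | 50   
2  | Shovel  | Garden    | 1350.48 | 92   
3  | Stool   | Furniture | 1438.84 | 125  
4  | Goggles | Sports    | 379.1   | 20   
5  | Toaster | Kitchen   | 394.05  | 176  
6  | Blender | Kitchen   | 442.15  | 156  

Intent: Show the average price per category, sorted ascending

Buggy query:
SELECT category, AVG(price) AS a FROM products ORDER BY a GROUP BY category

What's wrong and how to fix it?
Bug: ORDER BY appears before GROUP BY; SQL clause order requires GROUP BY first

Fix: Reorder: SELECT … FROM … GROUP BY … ORDER BY …

Corrected query:
SELECT category, AVG(price) AS a FROM products GROUP BY category ORDER BY a

Result:
category  | a         
----------+-----------
Sports    | 379.1     
Kitchen   | 652.603333
Garden    | 1350.48   
Furniture | 1438.84   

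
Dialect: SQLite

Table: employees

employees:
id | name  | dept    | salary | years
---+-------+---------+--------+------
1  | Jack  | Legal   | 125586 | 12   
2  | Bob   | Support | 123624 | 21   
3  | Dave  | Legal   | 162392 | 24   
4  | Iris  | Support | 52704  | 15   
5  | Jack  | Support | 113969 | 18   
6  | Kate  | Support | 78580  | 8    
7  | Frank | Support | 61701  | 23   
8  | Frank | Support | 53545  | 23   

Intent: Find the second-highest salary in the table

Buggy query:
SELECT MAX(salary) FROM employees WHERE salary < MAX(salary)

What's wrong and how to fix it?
Bug: MAX(salary) on the right of the comparison is an aggregate-in-WHERE error

Fix: Put the inner MAX in a scalar subquery

Corrected query:
SELECT MAX(salary) FROM employees WHERE salary < (SELECT MAX(salary) FROM employees)

Result:
MAX(salary)
-----------
125586     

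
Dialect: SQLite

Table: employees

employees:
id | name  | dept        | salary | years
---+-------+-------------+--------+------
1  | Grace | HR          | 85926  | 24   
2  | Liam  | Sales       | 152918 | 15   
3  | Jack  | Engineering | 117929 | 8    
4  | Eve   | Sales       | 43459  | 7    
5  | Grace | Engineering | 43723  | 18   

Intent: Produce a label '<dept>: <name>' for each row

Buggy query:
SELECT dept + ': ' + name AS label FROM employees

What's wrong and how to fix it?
Bug: SQLite uses || for string concatenation; + coerces text to numbers (yielding 0)

Fix: Use the || operator for string concatenation

Corrected query:
SELECT dept || ': ' || name AS label FROM employees

Result:
label             
------------------
HR: Grace         
Sales: Liam       
Engineering: Jack 
Sales: Eve        
Engineering: Grace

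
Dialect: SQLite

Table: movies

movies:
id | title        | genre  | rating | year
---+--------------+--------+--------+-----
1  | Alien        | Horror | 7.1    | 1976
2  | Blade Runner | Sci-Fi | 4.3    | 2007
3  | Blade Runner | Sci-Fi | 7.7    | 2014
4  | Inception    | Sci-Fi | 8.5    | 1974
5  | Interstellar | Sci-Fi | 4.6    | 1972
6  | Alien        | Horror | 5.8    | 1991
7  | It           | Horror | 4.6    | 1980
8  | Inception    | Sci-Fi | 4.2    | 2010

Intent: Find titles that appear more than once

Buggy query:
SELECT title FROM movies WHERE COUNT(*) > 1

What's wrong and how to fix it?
Bug: WHERE can't reference COUNT(*); aggregates are computed after WHERE

Fix: Group first, then use HAVING for the count condition

Corrected query:
SELECT title FROM movies GROUP BY title HAVING COUNT(*) > 1

Result:
title       
------------
Alien       
Blade Runner
Inception   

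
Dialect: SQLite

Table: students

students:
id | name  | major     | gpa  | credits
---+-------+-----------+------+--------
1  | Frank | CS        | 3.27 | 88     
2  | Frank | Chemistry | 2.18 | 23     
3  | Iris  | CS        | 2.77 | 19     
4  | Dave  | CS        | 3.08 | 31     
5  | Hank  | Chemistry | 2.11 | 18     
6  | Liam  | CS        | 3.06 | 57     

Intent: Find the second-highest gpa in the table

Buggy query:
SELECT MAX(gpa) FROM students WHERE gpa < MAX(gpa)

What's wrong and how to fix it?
Bug: The inner MAX is an aggregate inside WHERE, which is not allowed

Fix: Compute the overall MAX in a subquery, then take MAX of rows below it

Corrected query:
SELECT MAX(gpa) FROM students WHERE gpa < (SELECT MAX(gpa) FROM students)

Result:
MAX(gpa)
--------
3.08    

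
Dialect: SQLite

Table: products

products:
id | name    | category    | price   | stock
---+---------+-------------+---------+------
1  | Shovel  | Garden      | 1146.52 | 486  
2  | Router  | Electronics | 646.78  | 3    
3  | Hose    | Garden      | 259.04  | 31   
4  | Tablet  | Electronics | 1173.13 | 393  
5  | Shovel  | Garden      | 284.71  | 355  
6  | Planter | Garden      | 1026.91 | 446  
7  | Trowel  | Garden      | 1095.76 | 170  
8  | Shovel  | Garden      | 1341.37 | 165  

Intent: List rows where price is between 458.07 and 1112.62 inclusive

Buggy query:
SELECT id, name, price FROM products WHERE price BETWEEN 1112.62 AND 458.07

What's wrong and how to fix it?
Bug: The bounds are reversed; BETWEEN a AND b requires a <= b to match anything

Fix: Write BETWEEN 458.07 AND 1112.62

Corrected query:
SELECT id, name, price FROM products WHERE price BETWEEN 458.07 AND 1112.62

Result:
id | name    | price  
---+---------+--------
2  | Router  | 646.78 
6  | Planter | 1026.91
7  | Trowel  | 1095.76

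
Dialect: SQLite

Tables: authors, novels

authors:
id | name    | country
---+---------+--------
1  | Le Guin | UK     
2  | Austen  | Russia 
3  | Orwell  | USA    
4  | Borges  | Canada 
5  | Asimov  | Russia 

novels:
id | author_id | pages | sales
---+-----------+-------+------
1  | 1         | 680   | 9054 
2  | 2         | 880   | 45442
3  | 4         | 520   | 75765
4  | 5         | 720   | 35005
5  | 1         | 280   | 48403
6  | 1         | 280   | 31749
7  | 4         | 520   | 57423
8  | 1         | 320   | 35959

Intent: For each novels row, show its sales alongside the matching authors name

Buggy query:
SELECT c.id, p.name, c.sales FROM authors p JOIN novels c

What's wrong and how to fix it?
Bug: Missing join condition: each novels row is matched to all authors rows instead of just its own

Fix: Add ON c.author_id = p.id to the JOIN

Corrected query:
SELECT c.id, p.name, c.sales FROM authors p JOIN novels c ON c.author_id = p.id

Result:
id | name    | sales
---+---------+------
1  | Le Guin | 9054 
2  | Austen  | 45442
3  | Borges  | 75765
4  | Asimov  | 35005
5  | Le Guin | 48403
6  | Le Guin | 31749
7  | Borges  | 57423
8  | Le Guin | 35959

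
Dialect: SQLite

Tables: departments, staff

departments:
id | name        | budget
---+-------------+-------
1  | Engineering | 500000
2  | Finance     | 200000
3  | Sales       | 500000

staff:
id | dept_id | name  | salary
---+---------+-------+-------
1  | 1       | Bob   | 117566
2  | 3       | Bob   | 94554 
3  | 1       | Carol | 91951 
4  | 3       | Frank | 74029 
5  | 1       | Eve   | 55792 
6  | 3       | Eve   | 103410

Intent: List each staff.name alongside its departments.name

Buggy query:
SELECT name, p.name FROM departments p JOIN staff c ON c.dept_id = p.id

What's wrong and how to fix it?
Bug: Both tables have a 'name' column; the unqualified reference is ambiguous

Fix: Qualify the column with its table alias (c.name)

Corrected query:
SELECT c.name, p.name FROM departments p JOIN staff c ON c.dept_id = p.id

Result:
name  | name       
------+------------
Bob   | Engineering
Bob   | Sales      
Carol | Engineering
Frank | Sales      
Eve   | Engineering
Eve   | Sales      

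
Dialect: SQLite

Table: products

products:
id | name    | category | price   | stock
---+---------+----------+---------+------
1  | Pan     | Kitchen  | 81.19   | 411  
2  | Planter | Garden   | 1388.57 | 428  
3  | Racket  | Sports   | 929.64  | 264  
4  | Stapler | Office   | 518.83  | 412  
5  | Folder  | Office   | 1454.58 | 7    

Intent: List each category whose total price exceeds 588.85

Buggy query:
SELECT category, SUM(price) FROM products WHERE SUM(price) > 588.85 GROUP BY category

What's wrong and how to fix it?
Bug: Aggregate functions cannot appear in a WHERE clause

Fix: Use HAVING (which filters groups after aggregation) instead of WHERE

Corrected query:
SELECT category, SUM(price) FROM products GROUP BY category HAVING SUM(price) > 588.85

Result:
category | SUM(price)
---------+-----------
Garden   | 1388.57   
Office   | 1973.41   
Sports   | 929.64    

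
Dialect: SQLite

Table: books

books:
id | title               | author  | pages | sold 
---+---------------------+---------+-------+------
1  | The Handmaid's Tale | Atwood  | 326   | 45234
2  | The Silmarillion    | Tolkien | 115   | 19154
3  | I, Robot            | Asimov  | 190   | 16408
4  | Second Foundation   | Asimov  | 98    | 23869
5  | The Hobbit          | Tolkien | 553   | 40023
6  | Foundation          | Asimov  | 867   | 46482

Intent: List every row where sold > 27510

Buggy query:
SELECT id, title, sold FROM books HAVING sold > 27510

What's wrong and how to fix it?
Bug: HAVING filters the output of aggregation, but this query has no GROUP BY and no aggregate functions, so SQLite rejects it (HAVING clause on a non-aggregate query); the condition here is per row

Fix: Use WHERE for row-level filtering

Corrected query:
SELECT id, title, sold FROM books WHERE sold > 27510

Result:
id | title               | sold 
---+---------------------+------
1  | The Handmaid's Tale | 45234
5  | The Hobbit          | 40023
6  | Foundation          | 46482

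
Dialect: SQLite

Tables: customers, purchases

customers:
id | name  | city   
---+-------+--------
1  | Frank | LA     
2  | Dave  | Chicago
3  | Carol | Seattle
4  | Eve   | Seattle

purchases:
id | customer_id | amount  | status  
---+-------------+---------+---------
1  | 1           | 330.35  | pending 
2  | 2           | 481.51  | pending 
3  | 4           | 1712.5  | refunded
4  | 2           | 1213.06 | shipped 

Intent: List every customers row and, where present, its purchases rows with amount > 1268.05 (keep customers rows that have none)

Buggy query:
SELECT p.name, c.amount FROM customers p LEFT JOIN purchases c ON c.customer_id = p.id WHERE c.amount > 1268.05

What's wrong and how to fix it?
Bug: Filtering c.amount in WHERE discards the NULL rows produced by LEFT JOIN, turning it into an inner join

Fix: Put 'c.amount > 1268.05' in the JOIN's ON clause instead of WHERE

Corrected query:
SELECT p.name, c.amount FROM customers p LEFT JOIN purchases c ON c.customer_id = p.id AND c.amount > 1268.05

Result:
name  | amount
------+-------
Frank | NULL  
Dave  | NULL  
Carol | NULL  
Eve   | 1712.5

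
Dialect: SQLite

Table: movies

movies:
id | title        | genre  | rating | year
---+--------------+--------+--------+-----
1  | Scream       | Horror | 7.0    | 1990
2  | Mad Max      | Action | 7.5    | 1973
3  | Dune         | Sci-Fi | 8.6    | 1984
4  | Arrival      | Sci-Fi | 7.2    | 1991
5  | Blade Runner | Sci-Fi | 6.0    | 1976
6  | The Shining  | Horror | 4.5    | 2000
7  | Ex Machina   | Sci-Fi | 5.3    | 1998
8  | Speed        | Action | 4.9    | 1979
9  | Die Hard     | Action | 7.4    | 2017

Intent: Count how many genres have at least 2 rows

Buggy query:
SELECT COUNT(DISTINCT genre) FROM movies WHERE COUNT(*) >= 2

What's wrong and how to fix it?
Bug: COUNT(*) cannot appear in WHERE; the per-group count doesn't exist yet

Fix: Group first with HAVING COUNT(*) >= 2, then COUNT the resulting groups

Corrected query:
SELECT COUNT(*) FROM (SELECT genre FROM movies GROUP BY genre HAVING COUNT(*) >= 2)

Result:
COUNT(*)
--------
3       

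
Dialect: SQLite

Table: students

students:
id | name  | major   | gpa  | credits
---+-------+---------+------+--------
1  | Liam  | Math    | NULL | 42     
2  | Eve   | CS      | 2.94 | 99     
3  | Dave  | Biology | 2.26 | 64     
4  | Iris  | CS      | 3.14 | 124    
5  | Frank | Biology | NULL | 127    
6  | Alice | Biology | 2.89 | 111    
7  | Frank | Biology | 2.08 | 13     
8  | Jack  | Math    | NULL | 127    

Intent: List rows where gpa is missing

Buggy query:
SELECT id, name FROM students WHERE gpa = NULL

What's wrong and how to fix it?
Bug: Comparing to NULL with '=' never matches; NULL = NULL is unknown, not true

Fix: Use IS NULL to test for NULL

Corrected query:
SELECT id, name FROM students WHERE gpa IS NULL

Result:
id | name 
---+------
1  | Liam 
5  | Frank
8  | Jack 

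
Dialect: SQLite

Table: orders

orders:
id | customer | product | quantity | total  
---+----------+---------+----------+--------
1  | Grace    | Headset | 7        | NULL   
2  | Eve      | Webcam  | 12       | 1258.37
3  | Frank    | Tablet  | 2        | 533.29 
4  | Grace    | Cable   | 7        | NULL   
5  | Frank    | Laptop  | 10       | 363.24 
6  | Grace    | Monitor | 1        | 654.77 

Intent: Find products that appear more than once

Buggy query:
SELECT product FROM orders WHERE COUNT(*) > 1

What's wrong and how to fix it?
Bug: COUNT(*) is an aggregate and cannot be used in WHERE

Fix: Group first, then use HAVING for the count condition

Corrected query:
SELECT product FROM orders GROUP BY product HAVING COUNT(*) > 1

Result:
(no rows)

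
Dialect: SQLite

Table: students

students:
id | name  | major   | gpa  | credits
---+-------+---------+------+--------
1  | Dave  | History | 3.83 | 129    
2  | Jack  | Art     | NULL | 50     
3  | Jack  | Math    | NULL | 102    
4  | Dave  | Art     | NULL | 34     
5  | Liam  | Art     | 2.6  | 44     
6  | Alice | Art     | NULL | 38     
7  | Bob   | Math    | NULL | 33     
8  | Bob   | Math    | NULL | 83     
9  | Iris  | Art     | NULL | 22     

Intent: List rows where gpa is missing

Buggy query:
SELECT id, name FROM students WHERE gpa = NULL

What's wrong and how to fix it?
Bug: Comparing to NULL with '=' never matches; NULL = NULL is unknown, not true

Fix: Replace '= NULL' with 'IS NULL'

Corrected query:
SELECT id, name FROM students WHERE gpa IS NULL

Result:
id | name 
---+------
2  | Jack 
3  | Jack 
4  | Dave 
6  | Alice
7  | Bob  
8  | Bob  
9  | Iris 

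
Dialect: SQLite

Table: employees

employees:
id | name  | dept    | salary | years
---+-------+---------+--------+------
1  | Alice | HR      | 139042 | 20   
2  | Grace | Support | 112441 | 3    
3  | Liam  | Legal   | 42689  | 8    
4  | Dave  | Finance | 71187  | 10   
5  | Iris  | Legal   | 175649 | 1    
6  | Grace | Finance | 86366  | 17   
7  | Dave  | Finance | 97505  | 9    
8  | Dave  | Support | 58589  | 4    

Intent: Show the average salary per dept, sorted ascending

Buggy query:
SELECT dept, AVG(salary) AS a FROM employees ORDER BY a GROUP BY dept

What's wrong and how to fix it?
Bug: GROUP BY must precede ORDER BY

Fix: Reorder: SELECT … FROM … GROUP BY … ORDER BY …

Corrected query:
SELECT dept, AVG(salary) AS a FROM employees GROUP BY dept ORDER BY a

Result:
dept    | a           
--------+-------------
Finance | 85019.333333
Support | 85515       
Legal   | 109169      
HR      | 139042      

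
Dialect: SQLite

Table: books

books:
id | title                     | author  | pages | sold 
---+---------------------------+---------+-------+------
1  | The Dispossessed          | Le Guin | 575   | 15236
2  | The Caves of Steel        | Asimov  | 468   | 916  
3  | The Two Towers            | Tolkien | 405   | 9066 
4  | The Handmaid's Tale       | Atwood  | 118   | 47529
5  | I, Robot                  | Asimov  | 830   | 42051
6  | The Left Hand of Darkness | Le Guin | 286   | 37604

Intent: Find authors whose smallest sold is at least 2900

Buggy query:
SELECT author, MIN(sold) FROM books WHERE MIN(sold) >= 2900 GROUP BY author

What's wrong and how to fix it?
Bug: Aggregates like MIN are computed per group after WHERE runs

Fix: Use HAVING for the per-group MIN condition

Corrected query:
SELECT author, MIN(sold) FROM books GROUP BY author HAVING MIN(sold) >= 2900

Result:
author  | MIN(sold)
--------+----------
Atwood  | 47529    
Le Guin | 15236    
Tolkien | 9066     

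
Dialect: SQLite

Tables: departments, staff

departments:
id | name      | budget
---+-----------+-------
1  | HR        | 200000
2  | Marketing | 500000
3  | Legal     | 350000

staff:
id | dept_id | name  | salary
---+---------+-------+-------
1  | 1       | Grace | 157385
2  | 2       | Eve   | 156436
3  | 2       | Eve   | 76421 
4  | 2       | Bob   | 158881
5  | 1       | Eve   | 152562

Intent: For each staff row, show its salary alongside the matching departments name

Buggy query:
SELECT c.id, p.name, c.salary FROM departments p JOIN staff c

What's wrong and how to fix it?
Bug: Missing join condition: each staff row is matched to all departments rows instead of just its own

Fix: Specify the join condition linking the foreign key to the parent id

Corrected query:
SELECT c.id, p.name, c.salary FROM departments p JOIN staff c ON c.dept_id = p.id

Result:
id | name      | salary
---+-----------+-------
1  | HR        | 157385
2  | Marketing | 156436
3  | Marketing | 76421 
4  | Marketing | 158881
5  | HR        | 152562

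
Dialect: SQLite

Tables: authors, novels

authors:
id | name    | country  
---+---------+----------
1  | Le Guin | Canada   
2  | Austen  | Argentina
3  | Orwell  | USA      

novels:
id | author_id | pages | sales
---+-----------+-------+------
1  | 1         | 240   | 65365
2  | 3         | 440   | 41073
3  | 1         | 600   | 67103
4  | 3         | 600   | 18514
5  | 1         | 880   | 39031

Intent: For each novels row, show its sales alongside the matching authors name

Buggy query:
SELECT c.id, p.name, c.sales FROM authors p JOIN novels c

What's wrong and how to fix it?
Bug: JOIN with no ON clause produces a cartesian product; every novels row pairs with every authors row

Fix: Add ON c.author_id = p.id to the JOIN

Corrected query:
SELECT c.id, p.name, c.sales FROM authors p JOIN novels c ON c.author_id = p.id

Result:
id | name    | sales
---+---------+------
1  | Le Guin | 65365
2  | Orwell  | 41073
3  | Le Guin | 67103
4  | Orwell  | 18514
5  | Le Guin | 39031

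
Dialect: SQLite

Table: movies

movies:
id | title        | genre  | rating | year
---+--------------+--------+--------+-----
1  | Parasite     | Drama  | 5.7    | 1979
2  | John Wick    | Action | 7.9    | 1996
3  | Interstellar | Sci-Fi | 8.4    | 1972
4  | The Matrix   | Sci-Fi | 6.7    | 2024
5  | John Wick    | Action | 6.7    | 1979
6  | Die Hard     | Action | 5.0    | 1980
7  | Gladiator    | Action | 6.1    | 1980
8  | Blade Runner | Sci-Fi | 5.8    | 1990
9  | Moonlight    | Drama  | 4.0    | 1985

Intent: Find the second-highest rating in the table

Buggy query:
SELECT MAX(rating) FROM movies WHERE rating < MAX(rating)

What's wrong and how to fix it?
Bug: The inner MAX is an aggregate inside WHERE, which is not allowed

Fix: Put the inner MAX in a scalar subquery

Corrected query:
SELECT MAX(rating) FROM movies WHERE rating < (SELECT MAX(rating) FROM movies)

Result:
MAX(rating)
-----------
7.9        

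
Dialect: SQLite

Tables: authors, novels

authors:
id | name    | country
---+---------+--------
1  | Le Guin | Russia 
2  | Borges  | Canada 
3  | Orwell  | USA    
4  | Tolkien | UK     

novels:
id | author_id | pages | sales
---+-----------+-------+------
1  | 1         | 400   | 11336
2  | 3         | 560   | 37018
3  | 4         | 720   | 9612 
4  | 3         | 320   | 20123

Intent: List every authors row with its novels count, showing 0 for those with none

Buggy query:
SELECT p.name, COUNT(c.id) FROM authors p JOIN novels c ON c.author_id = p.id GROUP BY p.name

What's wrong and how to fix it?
Bug: INNER JOIN drops authors rows that have no matching novels rows

Fix: Switch to LEFT JOIN to retain unmatched parent rows

Corrected query:
SELECT p.name, COUNT(c.id) FROM authors p LEFT JOIN novels c ON c.author_id = p.id GROUP BY p.name

Result:
name    | COUNT(c.id)
--------+------------
Borges  | 0          
Le Guin | 1          
Orwell  | 2          
Tolkien | 1          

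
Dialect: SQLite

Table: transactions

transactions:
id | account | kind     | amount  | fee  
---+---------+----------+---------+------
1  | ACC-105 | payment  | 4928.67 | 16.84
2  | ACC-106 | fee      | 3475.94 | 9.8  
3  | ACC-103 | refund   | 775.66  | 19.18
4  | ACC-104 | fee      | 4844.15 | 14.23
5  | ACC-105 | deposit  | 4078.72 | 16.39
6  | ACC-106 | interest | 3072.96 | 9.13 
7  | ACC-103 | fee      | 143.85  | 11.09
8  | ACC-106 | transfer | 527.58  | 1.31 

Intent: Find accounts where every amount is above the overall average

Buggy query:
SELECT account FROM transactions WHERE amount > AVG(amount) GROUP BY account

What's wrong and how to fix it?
Bug: AVG() is an aggregate; it can't sit directly in WHERE

Fix: Compute the overall average in a scalar subquery and compare each group's MIN against it in HAVING

Corrected query:
SELECT account FROM transactions GROUP BY account HAVING MIN(amount) > (SELECT AVG(amount) FROM transactions)

Result:
account
-------
ACC-104
ACC-105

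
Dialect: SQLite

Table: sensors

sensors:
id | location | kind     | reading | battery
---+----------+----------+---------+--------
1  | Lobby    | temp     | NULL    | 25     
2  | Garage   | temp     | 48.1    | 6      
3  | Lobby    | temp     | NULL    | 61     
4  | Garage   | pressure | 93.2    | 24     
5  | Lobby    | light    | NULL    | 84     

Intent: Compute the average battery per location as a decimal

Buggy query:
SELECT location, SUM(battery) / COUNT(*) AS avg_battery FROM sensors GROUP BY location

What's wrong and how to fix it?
Bug: SUM(battery) and COUNT(*) are both integers; the division truncates the fractional part

Fix: Cast one side to REAL so the division keeps the fractional part

Corrected query:
SELECT location, SUM(battery) * 1.0 / COUNT(*) AS avg_battery FROM sensors GROUP BY location

Result:
location | avg_battery
---------+------------
Garage   | 15         
Lobby    | 56.666667  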